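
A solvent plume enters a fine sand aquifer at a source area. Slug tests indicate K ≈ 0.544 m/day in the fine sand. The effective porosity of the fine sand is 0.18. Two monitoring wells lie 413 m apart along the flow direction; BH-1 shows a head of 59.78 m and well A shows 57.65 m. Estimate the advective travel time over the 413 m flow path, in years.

72.5

Hydraulic gradient i = (59.78 − 57.65) / 413 = 2.13 / 413 = 0.005157.
Darcy flux q = K · i = 0.5440 × 0.005157 = 0.002806 m/day.
Seepage velocity v = q / n_e = 0.002806 / 0.18 = 0.01559 m/day.
Travel time t = L / v = 413 / 0.01559 = 26497 days = 72.54 years.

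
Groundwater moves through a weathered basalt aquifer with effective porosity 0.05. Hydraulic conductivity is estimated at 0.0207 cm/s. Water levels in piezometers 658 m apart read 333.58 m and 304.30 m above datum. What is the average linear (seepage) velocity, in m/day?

Convert K: 0.0207 cm/s × 864 = 17.88 m/day.
Hydraulic gradient i = (333.58 − 304.30) / 658 = 29.28 / 658 = 0.04450.
Darcy flux q = K · i = 17.88 × 0.04450 = 0.7958 m/day.
Seepage velocity v = q / n_e = 0.7958 / 0.05 = 15.92 m/day.

15.9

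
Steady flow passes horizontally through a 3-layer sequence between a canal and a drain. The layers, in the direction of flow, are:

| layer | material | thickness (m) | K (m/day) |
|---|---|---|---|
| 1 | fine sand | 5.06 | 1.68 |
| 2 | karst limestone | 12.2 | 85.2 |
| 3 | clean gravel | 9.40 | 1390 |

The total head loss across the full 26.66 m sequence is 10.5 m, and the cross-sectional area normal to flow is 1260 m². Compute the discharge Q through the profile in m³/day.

Flow is perpendicular to layering, so the layers act in series and the equivalent K is the thickness-weighted harmonic mean.
Total thickness L = 5.06 + 12.2 + 9.40 = 26.66 m.
Σ(b_i/K_i) = 5.06/1.68 + 12.2/85.2 + 9.40/1390 = 3.162 d.
K_eq = L / Σ(b_i/K_i) = 26.66 / 3.162 = 8.432 m/day.
Q = K_eq · A · (Δh/L) = 8.432 × 1260 × (10.5/26.66) = 4184 m³/day.

4180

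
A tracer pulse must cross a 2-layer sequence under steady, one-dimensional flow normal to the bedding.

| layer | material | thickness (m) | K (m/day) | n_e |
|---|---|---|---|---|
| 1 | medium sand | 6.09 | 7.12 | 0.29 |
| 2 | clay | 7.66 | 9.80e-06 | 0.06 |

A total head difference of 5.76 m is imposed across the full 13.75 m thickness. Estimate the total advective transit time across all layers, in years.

With flow normal to the layers, continuity requires the same specific discharge q through every layer.
Σ(b_i/K_i) = 6.09/7.12 + 7.66/9.80e-06 = 7.816e+05 d.
q = Δh / Σ(b_i/K_i) = 5.76 / 7.816e+05 = 7.369e-06 m/day.
In each layer the seepage velocity is v_i = q/n_i, so the layer transit time is t_i = b_i·n_i / q:
  layer 1 (medium sand): t_1 = 6.09 × 0.29 / 7.369e-06 = 2.397e+05 d
  layer 2 (clay): t_2 = 7.66 × 0.06 / 7.369e-06 = 62368 d
Total t = Σ t_i = 3.020e+05 days = 826.9 years.

827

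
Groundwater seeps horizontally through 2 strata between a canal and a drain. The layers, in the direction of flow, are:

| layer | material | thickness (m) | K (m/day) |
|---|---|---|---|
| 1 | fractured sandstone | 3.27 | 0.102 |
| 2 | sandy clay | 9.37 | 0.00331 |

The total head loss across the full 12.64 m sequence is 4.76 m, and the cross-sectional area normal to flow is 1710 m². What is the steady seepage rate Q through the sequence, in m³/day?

Flow is perpendicular to layering, so the layers act in series and the equivalent K is the thickness-weighted harmonic mean.
Total thickness L = 3.27 + 9.37 = 12.64 m.
Σ(b_i/K_i) = 3.27/0.102 + 9.37/0.00331 = 2863 d.
K_eq = L / Σ(b_i/K_i) = 12.64 / 2863 = 0.004415 m/day.
Q = K_eq · A · (Δh/L) = 0.004415 × 1710 × (4.76/12.64) = 2.843 m³/day.

2.84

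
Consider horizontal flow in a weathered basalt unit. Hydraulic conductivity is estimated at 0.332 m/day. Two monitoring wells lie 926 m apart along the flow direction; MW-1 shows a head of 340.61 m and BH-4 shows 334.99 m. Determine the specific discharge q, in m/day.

0.00201

Hydraulic gradient i = (340.61 − 334.99) / 926 = 5.62 / 926 = 0.006069.
Specific discharge q = K · i = 0.3320 × 0.006069 = 0.002015 m/day.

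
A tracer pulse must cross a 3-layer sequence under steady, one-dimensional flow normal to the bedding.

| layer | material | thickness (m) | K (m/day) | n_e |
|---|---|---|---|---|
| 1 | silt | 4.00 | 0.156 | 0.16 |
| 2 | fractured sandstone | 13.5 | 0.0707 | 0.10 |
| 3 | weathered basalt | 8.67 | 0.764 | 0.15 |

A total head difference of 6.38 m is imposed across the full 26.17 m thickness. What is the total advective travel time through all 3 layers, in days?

With flow normal to the layers, continuity requires the same specific discharge q through every layer.
Σ(b_i/K_i) = 4.00/0.156 + 13.5/0.0707 + 8.67/0.764 = 227.9 d.
q = Δh / Σ(b_i/K_i) = 6.38 / 227.9 = 0.02799 m/day.
In each layer the seepage velocity is v_i = q/n_i, so the layer transit time is t_i = b_i·n_i / q:
  layer 1 (silt): t_1 = 4.00 × 0.16 / 0.02799 = 22.87 d
  layer 2 (fractured sandstone): t_2 = 13.5 × 0.10 / 0.02799 = 48.23 d
  layer 3 (weathered basalt): t_3 = 8.67 × 0.15 / 0.02799 = 46.46 d
Total t = Σ t_i = 117.6 days.

118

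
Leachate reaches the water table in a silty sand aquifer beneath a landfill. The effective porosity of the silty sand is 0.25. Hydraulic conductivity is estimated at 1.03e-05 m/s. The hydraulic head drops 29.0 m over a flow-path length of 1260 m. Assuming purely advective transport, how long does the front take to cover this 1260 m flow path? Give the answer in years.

Convert K: 1.03e-05 m/s × 86400 = 0.8899 m/day.
Hydraulic gradient i = Δh / L = 29.0 / 1260 = 0.02302.
Darcy flux q = K · i = 0.8899 × 0.02302 = 0.02048 m/day.
Seepage velocity v = q / n_e = 0.02048 / 0.25 = 0.08193 m/day.
Travel time t = L / v = 1260 / 0.08193 = 15379 days = 42.11 years.

42.1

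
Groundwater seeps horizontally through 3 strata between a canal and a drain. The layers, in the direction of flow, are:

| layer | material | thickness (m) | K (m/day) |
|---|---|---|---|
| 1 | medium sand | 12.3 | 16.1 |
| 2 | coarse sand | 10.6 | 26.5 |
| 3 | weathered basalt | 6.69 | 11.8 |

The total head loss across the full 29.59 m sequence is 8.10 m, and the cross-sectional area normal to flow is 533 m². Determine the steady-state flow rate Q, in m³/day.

2490

Flow is perpendicular to layering, so the layers act in series and the equivalent K is the thickness-weighted harmonic mean.
Total thickness L = 12.3 + 10.6 + 6.69 = 29.59 m.
Σ(b_i/K_i) = 12.3/16.1 + 10.6/26.5 + 6.69/11.8 = 1.731 d.
K_eq = L / Σ(b_i/K_i) = 29.59 / 1.731 = 17.09 m/day.
Q = K_eq · A · (Δh/L) = 17.09 × 533 × (8.10/29.59) = 2494 m³/day.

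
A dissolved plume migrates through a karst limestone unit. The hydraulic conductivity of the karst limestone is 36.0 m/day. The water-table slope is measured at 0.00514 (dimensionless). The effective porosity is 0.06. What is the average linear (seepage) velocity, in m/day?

Hydraulic gradient i = 0.00514.
Darcy flux q = K · i = 36.00 × 0.005140 = 0.1850 m/day.
Seepage velocity v = q / n_e = 0.1850 / 0.06 = 3.084 m/day.

3.08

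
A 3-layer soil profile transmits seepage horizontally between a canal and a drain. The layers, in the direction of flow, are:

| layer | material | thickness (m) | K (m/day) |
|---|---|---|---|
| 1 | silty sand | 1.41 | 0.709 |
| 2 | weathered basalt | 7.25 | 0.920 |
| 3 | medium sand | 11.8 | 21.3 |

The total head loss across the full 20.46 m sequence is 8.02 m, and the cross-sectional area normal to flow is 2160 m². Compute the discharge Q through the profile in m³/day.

Flow is perpendicular to layering, so the layers act in series and the equivalent K is the thickness-weighted harmonic mean.
Total thickness L = 1.41 + 7.25 + 11.8 = 20.46 m.
Σ(b_i/K_i) = 1.41/0.709 + 7.25/0.920 + 11.8/21.3 = 10.42 d.
K_eq = L / Σ(b_i/K_i) = 20.46 / 10.42 = 1.963 m/day.
Q = K_eq · A · (Δh/L) = 1.963 × 2160 × (8.02/20.46) = 1662 m³/day.

1660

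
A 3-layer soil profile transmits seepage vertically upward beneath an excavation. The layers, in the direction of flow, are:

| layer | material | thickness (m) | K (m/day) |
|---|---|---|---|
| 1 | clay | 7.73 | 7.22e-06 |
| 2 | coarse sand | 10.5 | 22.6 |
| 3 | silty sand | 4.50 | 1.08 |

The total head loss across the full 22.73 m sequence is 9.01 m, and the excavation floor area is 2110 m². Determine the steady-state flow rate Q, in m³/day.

Flow is perpendicular to layering, so the layers act in series and the equivalent K is the thickness-weighted harmonic mean.
Total thickness L = 7.73 + 10.5 + 4.50 = 22.73 m.
Σ(b_i/K_i) = 7.73/7.22e-06 + 10.5/22.6 + 4.50/1.08 = 1.071e+06 d.
K_eq = L / Σ(b_i/K_i) = 22.73 / 1.071e+06 = 2.123e-05 m/day.
Q = K_eq · A · (Δh/L) = 2.123e-05 × 2110 × (9.01/22.73) = 0.01776 m³/day.

0.0178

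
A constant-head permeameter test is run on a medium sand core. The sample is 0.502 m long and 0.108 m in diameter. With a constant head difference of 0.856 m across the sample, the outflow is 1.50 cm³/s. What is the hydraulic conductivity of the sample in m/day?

8.30

Cross-sectional area A = π·(d/2)² = π × (0.108/2)² = 0.009161 m².
Convert discharge: 1.50 cm³/s = 1.500e-06 m³/s.
Darcy's law rearranged: K = Q·L / (A·Δh) = 1.500e-06 × 0.502 / (0.009161 × 0.856) = 9.602e-05 m/s = 8.297 m/day.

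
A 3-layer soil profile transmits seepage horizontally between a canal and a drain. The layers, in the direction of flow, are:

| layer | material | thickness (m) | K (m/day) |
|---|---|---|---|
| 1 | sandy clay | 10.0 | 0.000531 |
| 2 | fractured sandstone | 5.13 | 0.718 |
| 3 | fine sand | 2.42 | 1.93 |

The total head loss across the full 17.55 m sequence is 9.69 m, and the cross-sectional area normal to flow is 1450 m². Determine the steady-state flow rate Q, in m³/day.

Flow is perpendicular to layering, so the layers act in series and the equivalent K is the thickness-weighted harmonic mean.
Total thickness L = 10.0 + 5.13 + 2.42 = 17.55 m.
Σ(b_i/K_i) = 10.0/0.000531 + 5.13/0.718 + 2.42/1.93 = 18841 d.
K_eq = L / Σ(b_i/K_i) = 17.55 / 18841 = 0.0009315 m/day.
Q = K_eq · A · (Δh/L) = 0.0009315 × 1450 × (9.69/17.55) = 0.7457 m³/day.

0.746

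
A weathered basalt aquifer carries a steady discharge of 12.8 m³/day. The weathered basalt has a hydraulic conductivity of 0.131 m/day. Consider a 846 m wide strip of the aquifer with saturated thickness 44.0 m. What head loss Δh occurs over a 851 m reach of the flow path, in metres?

Cross-sectional area A = 846 × 44.0 = 37224 m².
From Q = K·A·i, i = Q / (K·A) = 12.8 / (0.1310 × 37224) = 0.002625.
Head loss Δh = i · L = 0.002625 × 851 = 2.234 m.

2.23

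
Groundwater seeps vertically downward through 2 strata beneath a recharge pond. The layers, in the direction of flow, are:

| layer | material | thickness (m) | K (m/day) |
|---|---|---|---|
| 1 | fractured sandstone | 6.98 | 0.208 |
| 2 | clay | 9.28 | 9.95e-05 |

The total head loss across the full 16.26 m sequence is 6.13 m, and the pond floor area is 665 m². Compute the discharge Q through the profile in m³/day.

Flow is perpendicular to layering, so the layers act in series and the equivalent K is the thickness-weighted harmonic mean.
Total thickness L = 6.98 + 9.28 = 16.26 m.
Σ(b_i/K_i) = 6.98/0.208 + 9.28/9.95e-05 = 93300 d.
K_eq = L / Σ(b_i/K_i) = 16.26 / 93300 = 0.0001743 m/day.
Q = K_eq · A · (Δh/L) = 0.0001743 × 665 × (6.13/16.26) = 0.04369 m³/day.

0.0437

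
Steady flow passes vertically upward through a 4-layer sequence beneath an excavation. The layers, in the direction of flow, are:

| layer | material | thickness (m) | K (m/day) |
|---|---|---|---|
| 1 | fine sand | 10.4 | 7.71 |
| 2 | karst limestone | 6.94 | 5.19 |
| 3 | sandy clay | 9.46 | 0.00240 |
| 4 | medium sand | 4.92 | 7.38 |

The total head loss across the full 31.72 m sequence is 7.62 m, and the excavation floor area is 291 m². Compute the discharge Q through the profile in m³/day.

0.562

Flow is perpendicular to layering, so the layers act in series and the equivalent K is the thickness-weighted harmonic mean.
Total thickness L = 10.4 + 6.94 + 9.46 + 4.92 = 31.72 m.
Σ(b_i/K_i) = 10.4/7.71 + 6.94/5.19 + 9.46/0.00240 + 4.92/7.38 = 3945 d.
K_eq = L / Σ(b_i/K_i) = 31.72 / 3945 = 0.008041 m/day.
Q = K_eq · A · (Δh/L) = 0.008041 × 291 × (7.62/31.72) = 0.5621 m³/day.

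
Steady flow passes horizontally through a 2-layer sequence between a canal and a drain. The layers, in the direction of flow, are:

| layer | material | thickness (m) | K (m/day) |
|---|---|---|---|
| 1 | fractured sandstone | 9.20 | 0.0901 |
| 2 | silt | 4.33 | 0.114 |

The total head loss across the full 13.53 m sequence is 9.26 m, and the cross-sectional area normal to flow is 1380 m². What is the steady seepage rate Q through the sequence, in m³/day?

Flow is perpendicular to layering, so the layers act in series and the equivalent K is the thickness-weighted harmonic mean.
Total thickness L = 9.20 + 4.33 = 13.53 m.
Σ(b_i/K_i) = 9.20/0.0901 + 4.33/0.114 = 140.1 d.
K_eq = L / Σ(b_i/K_i) = 13.53 / 140.1 = 0.09658 m/day.
Q = K_eq · A · (Δh/L) = 0.09658 × 1380 × (9.26/13.53) = 91.22 m³/day.

91.2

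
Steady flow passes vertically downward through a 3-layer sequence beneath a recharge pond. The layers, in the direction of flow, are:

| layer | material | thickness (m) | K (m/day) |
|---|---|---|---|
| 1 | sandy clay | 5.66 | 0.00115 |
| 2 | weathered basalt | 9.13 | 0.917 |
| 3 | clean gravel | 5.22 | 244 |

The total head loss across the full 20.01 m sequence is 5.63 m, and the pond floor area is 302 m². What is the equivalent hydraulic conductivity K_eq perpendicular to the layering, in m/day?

Flow is perpendicular to layering, so the layers act in series and the equivalent K is the thickness-weighted harmonic mean.
Total thickness L = 5.66 + 9.13 + 5.22 = 20.01 m.
Σ(b_i/K_i) = 5.66/0.00115 + 9.13/0.917 + 5.22/244 = 4932 d.
K_eq = L / Σ(b_i/K_i) = 20.01 / 4932 = 0.004057 m/day.

0.00406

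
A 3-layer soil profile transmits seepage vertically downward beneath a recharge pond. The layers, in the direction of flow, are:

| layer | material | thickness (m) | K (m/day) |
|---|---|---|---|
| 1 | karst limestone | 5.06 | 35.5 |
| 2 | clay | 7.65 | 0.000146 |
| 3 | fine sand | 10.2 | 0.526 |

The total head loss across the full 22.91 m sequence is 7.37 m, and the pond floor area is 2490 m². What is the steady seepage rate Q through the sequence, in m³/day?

0.350

Flow is perpendicular to layering, so the layers act in series and the equivalent K is the thickness-weighted harmonic mean.
Total thickness L = 5.06 + 7.65 + 10.2 = 22.91 m.
Σ(b_i/K_i) = 5.06/35.5 + 7.65/0.000146 + 10.2/0.526 = 52417 d.
K_eq = L / Σ(b_i/K_i) = 22.91 / 52417 = 0.0004371 m/day.
Q = K_eq · A · (Δh/L) = 0.0004371 × 2490 × (7.37/22.91) = 0.3501 m³/day.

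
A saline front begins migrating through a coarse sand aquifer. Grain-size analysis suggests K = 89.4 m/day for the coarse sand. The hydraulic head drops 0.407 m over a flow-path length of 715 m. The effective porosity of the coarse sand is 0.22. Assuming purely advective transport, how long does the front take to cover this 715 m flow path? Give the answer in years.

8.46

Hydraulic gradient i = Δh / L = 0.407 / 715 = 0.0005692.
Darcy flux q = K · i = 89.40 × 0.0005692 = 0.05089 m/day.
Seepage velocity v = q / n_e = 0.05089 / 0.22 = 0.2313 m/day.
Travel time t = L / v = 715 / 0.2313 = 3091 days = 8.463 years.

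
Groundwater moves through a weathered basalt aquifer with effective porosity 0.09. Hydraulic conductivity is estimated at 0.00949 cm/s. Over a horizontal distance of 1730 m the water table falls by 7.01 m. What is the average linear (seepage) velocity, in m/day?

0.369

Convert K: 0.00949 cm/s × 864 = 8.199 m/day.
Hydraulic gradient i = Δh / L = 7.01 / 1730 = 0.004052.
Darcy flux q = K · i = 8.199 × 0.004052 = 0.03322 m/day.
Seepage velocity v = q / n_e = 0.03322 / 0.09 = 0.3692 m/day.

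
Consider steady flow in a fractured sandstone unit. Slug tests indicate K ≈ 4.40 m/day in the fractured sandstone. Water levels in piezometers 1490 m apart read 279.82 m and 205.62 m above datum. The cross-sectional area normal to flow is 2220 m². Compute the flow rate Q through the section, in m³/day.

Hydraulic gradient i = (279.82 − 205.62) / 1490 = 74.2 / 1490 = 0.04980.
Darcy's law: Q = K · A · i = 4.400 × 2220 × 0.04980 = 486.4 m³/day.

486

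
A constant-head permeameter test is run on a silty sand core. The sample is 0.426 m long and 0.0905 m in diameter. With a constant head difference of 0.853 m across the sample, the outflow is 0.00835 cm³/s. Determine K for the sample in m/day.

Cross-sectional area A = π·(d/2)² = π × (0.0905/2)² = 0.006433 m².
Convert discharge: 0.00835 cm³/s = 8.350e-09 m³/s.
Darcy's law rearranged: K = Q·L / (A·Δh) = 8.350e-09 × 0.426 / (0.006433 × 0.853) = 6.483e-07 m/s = 0.05601 m/day.

0.0560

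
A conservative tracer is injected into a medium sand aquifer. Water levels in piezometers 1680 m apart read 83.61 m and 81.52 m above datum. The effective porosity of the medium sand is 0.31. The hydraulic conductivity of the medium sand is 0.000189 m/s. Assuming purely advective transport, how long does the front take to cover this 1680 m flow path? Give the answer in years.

Convert K: 0.000189 m/s × 86400 = 16.33 m/day.
Hydraulic gradient i = (83.61 − 81.52) / 1680 = 2.09 / 1680 = 0.001244.
Darcy flux q = K · i = 16.33 × 0.001244 = 0.02031 m/day.
Seepage velocity v = q / n_e = 0.02031 / 0.31 = 0.06553 m/day.
Travel time t = L / v = 1680 / 0.06553 = 25636 days = 70.19 years.

70.2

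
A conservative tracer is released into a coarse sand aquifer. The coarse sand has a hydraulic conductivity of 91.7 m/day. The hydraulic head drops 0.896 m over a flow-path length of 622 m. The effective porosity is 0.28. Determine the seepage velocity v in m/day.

0.472

Hydraulic gradient i = Δh / L = 0.896 / 622 = 0.001441.
Darcy flux q = K · i = 91.70 × 0.001441 = 0.1321 m/day.
Seepage velocity v = q / n_e = 0.1321 / 0.28 = 0.4718 m/day.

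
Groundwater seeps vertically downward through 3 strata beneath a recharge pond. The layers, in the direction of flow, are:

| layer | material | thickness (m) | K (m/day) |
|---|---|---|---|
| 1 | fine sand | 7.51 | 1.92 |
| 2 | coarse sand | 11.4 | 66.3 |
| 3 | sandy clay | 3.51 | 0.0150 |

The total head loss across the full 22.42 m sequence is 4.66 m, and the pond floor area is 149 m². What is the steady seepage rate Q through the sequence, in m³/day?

2.92

Flow is perpendicular to layering, so the layers act in series and the equivalent K is the thickness-weighted harmonic mean.
Total thickness L = 7.51 + 11.4 + 3.51 = 22.42 m.
Σ(b_i/K_i) = 7.51/1.92 + 11.4/66.3 + 3.51/0.0150 = 238.1 d.
K_eq = L / Σ(b_i/K_i) = 22.42 / 238.1 = 0.09417 m/day.
Q = K_eq · A · (Δh/L) = 0.09417 × 149 × (4.66/22.42) = 2.916 m³/day.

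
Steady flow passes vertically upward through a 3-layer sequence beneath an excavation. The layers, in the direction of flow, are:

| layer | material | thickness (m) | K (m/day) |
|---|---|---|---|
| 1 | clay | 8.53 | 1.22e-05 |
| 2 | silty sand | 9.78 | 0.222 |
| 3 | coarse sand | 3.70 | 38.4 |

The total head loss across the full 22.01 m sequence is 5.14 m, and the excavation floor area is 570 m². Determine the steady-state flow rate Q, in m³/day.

0.00419

Flow is perpendicular to layering, so the layers act in series and the equivalent K is the thickness-weighted harmonic mean.
Total thickness L = 8.53 + 9.78 + 3.70 = 22.01 m.
Σ(b_i/K_i) = 8.53/1.22e-05 + 9.78/0.222 + 3.70/38.4 = 6.992e+05 d.
K_eq = L / Σ(b_i/K_i) = 22.01 / 6.992e+05 = 3.148e-05 m/day.
Q = K_eq · A · (Δh/L) = 3.148e-05 × 570 × (5.14/22.01) = 0.004190 m³/day.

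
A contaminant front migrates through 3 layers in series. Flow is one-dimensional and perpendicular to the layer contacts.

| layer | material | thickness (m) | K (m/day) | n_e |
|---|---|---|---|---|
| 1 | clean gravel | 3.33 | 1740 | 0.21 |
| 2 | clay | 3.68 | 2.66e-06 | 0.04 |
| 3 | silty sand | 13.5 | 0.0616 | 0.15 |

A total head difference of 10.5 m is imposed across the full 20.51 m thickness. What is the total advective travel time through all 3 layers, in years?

1040

With flow normal to the layers, continuity requires the same specific discharge q through every layer.
Σ(b_i/K_i) = 3.33/1740 + 3.68/2.66e-06 + 13.5/0.0616 = 1.384e+06 d.
q = Δh / Σ(b_i/K_i) = 10.5 / 1.384e+06 = 7.588e-06 m/day.
In each layer the seepage velocity is v_i = q/n_i, so the layer transit time is t_i = b_i·n_i / q:
  layer 1 (clean gravel): t_1 = 3.33 × 0.21 / 7.588e-06 = 92153 d
  layer 2 (clay): t_2 = 3.68 × 0.04 / 7.588e-06 = 19398 d
  layer 3 (silty sand): t_3 = 13.5 × 0.15 / 7.588e-06 = 2.669e+05 d
Total t = Σ t_i = 3.784e+05 days = 1036 years.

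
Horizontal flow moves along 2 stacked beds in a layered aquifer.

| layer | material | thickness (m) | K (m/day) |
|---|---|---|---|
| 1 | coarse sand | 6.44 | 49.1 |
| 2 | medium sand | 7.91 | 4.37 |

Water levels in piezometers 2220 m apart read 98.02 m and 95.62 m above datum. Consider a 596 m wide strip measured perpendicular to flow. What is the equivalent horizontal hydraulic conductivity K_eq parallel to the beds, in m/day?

24.4

Flow is parallel to layering, so each bed carries its own Darcy discharge and the transmissivities add.
Σ(K_i·b_i) = 49.1×6.44 + 4.37×7.91 = 350.8 m²/day.
Total thickness b = 14.35 m, so K_eq = Σ(K_i·b_i)/b = 24.44 m/day.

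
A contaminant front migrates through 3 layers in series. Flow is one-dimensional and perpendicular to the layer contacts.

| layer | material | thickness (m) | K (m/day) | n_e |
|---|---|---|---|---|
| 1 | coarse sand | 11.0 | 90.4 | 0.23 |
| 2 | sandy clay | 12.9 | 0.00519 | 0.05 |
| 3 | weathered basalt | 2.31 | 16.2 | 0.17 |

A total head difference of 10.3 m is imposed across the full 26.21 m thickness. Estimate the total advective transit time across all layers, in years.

2.36

With flow normal to the layers, continuity requires the same specific discharge q through every layer.
Σ(b_i/K_i) = 11.0/90.4 + 12.9/0.00519 + 2.31/16.2 = 2486 d.
q = Δh / Σ(b_i/K_i) = 10.3 / 2486 = 0.004144 m/day.
In each layer the seepage velocity is v_i = q/n_i, so the layer transit time is t_i = b_i·n_i / q:
  layer 1 (coarse sand): t_1 = 11.0 × 0.23 / 0.004144 = 610.6 d
  layer 2 (sandy clay): t_2 = 12.9 × 0.05 / 0.004144 = 155.7 d
  layer 3 (weathered basalt): t_3 = 2.31 × 0.17 / 0.004144 = 94.77 d
Total t = Σ t_i = 861.0 days = 2.357 years.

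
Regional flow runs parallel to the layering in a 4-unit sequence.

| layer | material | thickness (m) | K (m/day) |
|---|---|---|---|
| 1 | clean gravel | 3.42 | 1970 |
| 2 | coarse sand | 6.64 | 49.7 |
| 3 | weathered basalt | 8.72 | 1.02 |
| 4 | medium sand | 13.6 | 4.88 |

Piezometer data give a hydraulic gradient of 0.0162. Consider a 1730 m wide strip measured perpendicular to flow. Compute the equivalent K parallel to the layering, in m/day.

221

Flow is parallel to layering, so each bed carries its own Darcy discharge and the transmissivities add.
Σ(K_i·b_i) = 1970×3.42 + 49.7×6.64 + 1.02×8.72 + 4.88×13.6 = 7143 m²/day.
Total thickness b = 32.38 m, so K_eq = Σ(K_i·b_i)/b = 220.6 m/day.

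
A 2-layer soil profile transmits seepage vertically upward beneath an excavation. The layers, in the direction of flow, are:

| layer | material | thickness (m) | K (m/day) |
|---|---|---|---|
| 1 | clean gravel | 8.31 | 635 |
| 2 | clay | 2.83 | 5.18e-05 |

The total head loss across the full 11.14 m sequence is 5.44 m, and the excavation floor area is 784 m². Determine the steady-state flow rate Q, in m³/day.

0.0781

Flow is perpendicular to layering, so the layers act in series and the equivalent K is the thickness-weighted harmonic mean.
Total thickness L = 8.31 + 2.83 = 11.14 m.
Σ(b_i/K_i) = 8.31/635 + 2.83/5.18e-05 = 54633 d.
K_eq = L / Σ(b_i/K_i) = 11.14 / 54633 = 0.0002039 m/day.
Q = K_eq · A · (Δh/L) = 0.0002039 × 784 × (5.44/11.14) = 0.07807 m³/day.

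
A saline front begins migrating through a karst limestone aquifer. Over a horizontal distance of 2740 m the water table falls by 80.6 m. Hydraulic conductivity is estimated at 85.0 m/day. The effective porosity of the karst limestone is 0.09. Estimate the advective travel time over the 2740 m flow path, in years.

Hydraulic gradient i = Δh / L = 80.6 / 2740 = 0.02942.
Darcy flux q = K · i = 85.00 × 0.02942 = 2.500 m/day.
Seepage velocity v = q / n_e = 2.500 / 0.09 = 27.78 m/day.
Travel time t = L / v = 2740 / 27.78 = 98.63 days = 0.2700 years.

0.270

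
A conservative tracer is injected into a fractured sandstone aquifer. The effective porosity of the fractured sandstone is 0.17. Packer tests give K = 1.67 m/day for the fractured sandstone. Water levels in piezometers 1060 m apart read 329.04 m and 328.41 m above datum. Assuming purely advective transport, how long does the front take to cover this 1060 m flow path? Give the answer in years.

Hydraulic gradient i = (329.04 − 328.41) / 1060 = 0.63 / 1060 = 0.0005943.
Darcy flux q = K · i = 1.670 × 0.0005943 = 0.0009925 m/day.
Seepage velocity v = q / n_e = 0.0009925 / 0.17 = 0.005839 m/day.
Travel time t = L / v = 1060 / 0.005839 = 1.816e+05 days = 497.1 years.

497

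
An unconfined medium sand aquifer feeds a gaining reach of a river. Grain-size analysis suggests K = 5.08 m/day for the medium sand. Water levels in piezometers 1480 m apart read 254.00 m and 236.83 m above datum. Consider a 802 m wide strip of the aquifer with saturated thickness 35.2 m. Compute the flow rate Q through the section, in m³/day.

Cross-sectional area A = 802 × 35.2 = 28230 m².
Hydraulic gradient i = (254.00 − 236.83) / 1480 = 17.17 / 1480 = 0.01160.
Darcy's law: Q = K · A · i = 5.080 × 28230 × 0.01160 = 1664 m³/day.

1660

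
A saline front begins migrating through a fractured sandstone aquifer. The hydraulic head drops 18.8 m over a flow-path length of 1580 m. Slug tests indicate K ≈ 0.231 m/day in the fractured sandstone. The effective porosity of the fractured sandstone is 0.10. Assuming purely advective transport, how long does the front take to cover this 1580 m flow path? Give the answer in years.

Hydraulic gradient i = Δh / L = 18.8 / 1580 = 0.01190.
Darcy flux q = K · i = 0.2310 × 0.01190 = 0.002749 m/day.
Seepage velocity v = q / n_e = 0.002749 / 0.10 = 0.02749 m/day.
Travel time t = L / v = 1580 / 0.02749 = 57484 days = 157.4 years.

157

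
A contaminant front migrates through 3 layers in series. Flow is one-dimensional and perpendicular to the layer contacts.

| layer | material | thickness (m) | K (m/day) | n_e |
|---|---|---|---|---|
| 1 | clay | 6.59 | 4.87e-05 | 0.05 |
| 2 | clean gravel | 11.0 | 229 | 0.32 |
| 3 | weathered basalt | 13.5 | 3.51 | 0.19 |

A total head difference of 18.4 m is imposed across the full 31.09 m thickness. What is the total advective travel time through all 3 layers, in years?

With flow normal to the layers, continuity requires the same specific discharge q through every layer.
Σ(b_i/K_i) = 6.59/4.87e-05 + 11.0/229 + 13.5/3.51 = 1.353e+05 d.
q = Δh / Σ(b_i/K_i) = 18.4 / 1.353e+05 = 0.0001360 m/day.
In each layer the seepage velocity is v_i = q/n_i, so the layer transit time is t_i = b_i·n_i / q:
  layer 1 (clay): t_1 = 6.59 × 0.05 / 0.0001360 = 2423 d
  layer 2 (clean gravel): t_2 = 11.0 × 0.32 / 0.0001360 = 25888 d
  layer 3 (weathered basalt): t_3 = 13.5 × 0.19 / 0.0001360 = 18864 d
Total t = Σ t_i = 47175 days = 129.2 years.

129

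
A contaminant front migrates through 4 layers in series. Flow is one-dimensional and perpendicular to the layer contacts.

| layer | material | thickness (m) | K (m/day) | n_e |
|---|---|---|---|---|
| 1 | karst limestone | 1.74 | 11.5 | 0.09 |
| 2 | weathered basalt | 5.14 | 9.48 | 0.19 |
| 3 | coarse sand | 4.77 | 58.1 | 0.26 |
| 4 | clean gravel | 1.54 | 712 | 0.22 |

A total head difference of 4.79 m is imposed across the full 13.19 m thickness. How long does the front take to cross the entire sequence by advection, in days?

0.440

With flow normal to the layers, continuity requires the same specific discharge q through every layer.
Σ(b_i/K_i) = 1.74/11.5 + 5.14/9.48 + 4.77/58.1 + 1.54/712 = 0.7778 d.
q = Δh / Σ(b_i/K_i) = 4.79 / 0.7778 = 6.159 m/day.
In each layer the seepage velocity is v_i = q/n_i, so the layer transit time is t_i = b_i·n_i / q:
  layer 1 (karst limestone): t_1 = 1.74 × 0.09 / 6.159 = 0.02543 d
  layer 2 (weathered basalt): t_2 = 5.14 × 0.19 / 6.159 = 0.1586 d
  layer 3 (coarse sand): t_3 = 4.77 × 0.26 / 6.159 = 0.2014 d
  layer 4 (clean gravel): t_4 = 1.54 × 0.22 / 6.159 = 0.05501 d
Total t = Σ t_i = 0.4404 days.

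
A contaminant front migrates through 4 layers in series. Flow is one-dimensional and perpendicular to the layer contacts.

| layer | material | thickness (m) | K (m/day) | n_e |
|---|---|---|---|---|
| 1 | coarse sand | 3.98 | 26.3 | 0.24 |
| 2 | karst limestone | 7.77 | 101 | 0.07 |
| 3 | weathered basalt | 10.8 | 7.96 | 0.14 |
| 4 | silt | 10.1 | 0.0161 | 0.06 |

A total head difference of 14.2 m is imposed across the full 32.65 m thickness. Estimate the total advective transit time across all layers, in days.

160

With flow normal to the layers, continuity requires the same specific discharge q through every layer.
Σ(b_i/K_i) = 3.98/26.3 + 7.77/101 + 10.8/7.96 + 10.1/0.0161 = 628.9 d.
q = Δh / Σ(b_i/K_i) = 14.2 / 628.9 = 0.02258 m/day.
In each layer the seepage velocity is v_i = q/n_i, so the layer transit time is t_i = b_i·n_i / q:
  layer 1 (coarse sand): t_1 = 3.98 × 0.24 / 0.02258 = 42.31 d
  layer 2 (karst limestone): t_2 = 7.77 × 0.07 / 0.02258 = 24.09 d
  layer 3 (weathered basalt): t_3 = 10.8 × 0.14 / 0.02258 = 66.97 d
  layer 4 (silt): t_4 = 10.1 × 0.06 / 0.02258 = 26.84 d
Total t = Σ t_i = 160.2 days.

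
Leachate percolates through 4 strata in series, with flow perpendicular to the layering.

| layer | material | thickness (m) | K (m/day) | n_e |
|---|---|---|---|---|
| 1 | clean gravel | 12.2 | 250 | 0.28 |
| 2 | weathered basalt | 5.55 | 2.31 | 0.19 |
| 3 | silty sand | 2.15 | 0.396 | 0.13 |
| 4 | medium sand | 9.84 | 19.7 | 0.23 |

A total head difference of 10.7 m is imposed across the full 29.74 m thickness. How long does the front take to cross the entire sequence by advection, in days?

5.49

With flow normal to the layers, continuity requires the same specific discharge q through every layer.
Σ(b_i/K_i) = 12.2/250 + 5.55/2.31 + 2.15/0.396 + 9.84/19.7 = 8.380 d.
q = Δh / Σ(b_i/K_i) = 10.7 / 8.380 = 1.277 m/day.
In each layer the seepage velocity is v_i = q/n_i, so the layer transit time is t_i = b_i·n_i / q:
  layer 1 (clean gravel): t_1 = 12.2 × 0.28 / 1.277 = 2.675 d
  layer 2 (weathered basalt): t_2 = 5.55 × 0.19 / 1.277 = 0.8259 d
  layer 3 (silty sand): t_3 = 2.15 × 0.13 / 1.277 = 0.2189 d
  layer 4 (medium sand): t_4 = 9.84 × 0.23 / 1.277 = 1.773 d
Total t = Σ t_i = 5.493 days.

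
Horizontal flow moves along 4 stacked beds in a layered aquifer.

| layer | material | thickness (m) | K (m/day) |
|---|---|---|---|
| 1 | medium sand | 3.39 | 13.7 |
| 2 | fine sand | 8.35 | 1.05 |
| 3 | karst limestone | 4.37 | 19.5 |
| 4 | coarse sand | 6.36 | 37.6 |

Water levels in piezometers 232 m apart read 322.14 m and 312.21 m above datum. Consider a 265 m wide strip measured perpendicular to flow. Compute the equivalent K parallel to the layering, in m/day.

16.9

Flow is parallel to layering, so each bed carries its own Darcy discharge and the transmissivities add.
Σ(K_i·b_i) = 13.7×3.39 + 1.05×8.35 + 19.5×4.37 + 37.6×6.36 = 379.6 m²/day.
Total thickness b = 22.47 m, so K_eq = Σ(K_i·b_i)/b = 16.89 m/day.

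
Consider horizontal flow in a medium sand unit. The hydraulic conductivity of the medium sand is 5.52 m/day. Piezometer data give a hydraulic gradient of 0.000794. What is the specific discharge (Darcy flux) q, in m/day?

Hydraulic gradient i = 0.000794.
Specific discharge q = K · i = 5.520 × 0.0007940 = 0.004383 m/day.

0.00438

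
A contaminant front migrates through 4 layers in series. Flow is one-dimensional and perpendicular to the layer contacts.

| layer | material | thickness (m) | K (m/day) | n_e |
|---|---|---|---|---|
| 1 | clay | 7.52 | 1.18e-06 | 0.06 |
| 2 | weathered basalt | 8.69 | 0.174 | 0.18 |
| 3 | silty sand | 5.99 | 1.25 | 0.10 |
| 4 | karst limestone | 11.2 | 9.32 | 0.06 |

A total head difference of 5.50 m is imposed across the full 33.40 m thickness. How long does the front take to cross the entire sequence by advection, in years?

10400

With flow normal to the layers, continuity requires the same specific discharge q through every layer.
Σ(b_i/K_i) = 7.52/1.18e-06 + 8.69/0.174 + 5.99/1.25 + 11.2/9.32 = 6.373e+06 d.
q = Δh / Σ(b_i/K_i) = 5.50 / 6.373e+06 = 8.630e-07 m/day.
In each layer the seepage velocity is v_i = q/n_i, so the layer transit time is t_i = b_i·n_i / q:
  layer 1 (clay): t_1 = 7.52 × 0.06 / 8.630e-07 = 5.228e+05 d
  layer 2 (weathered basalt): t_2 = 8.69 × 0.18 / 8.630e-07 = 1.812e+06 d
  layer 3 (silty sand): t_3 = 5.99 × 0.10 / 8.630e-07 = 6.941e+05 d
  layer 4 (karst limestone): t_4 = 11.2 × 0.06 / 8.630e-07 = 7.787e+05 d
Total t = Σ t_i = 3.808e+06 days = 10426 years.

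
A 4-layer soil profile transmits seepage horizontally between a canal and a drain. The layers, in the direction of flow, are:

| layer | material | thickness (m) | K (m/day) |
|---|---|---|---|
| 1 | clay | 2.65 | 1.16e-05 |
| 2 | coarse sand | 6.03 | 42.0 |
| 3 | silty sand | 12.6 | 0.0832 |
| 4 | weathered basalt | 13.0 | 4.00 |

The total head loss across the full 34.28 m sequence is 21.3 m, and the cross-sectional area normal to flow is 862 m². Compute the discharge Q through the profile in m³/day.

0.0803

Flow is perpendicular to layering, so the layers act in series and the equivalent K is the thickness-weighted harmonic mean.
Total thickness L = 2.65 + 6.03 + 12.6 + 13.0 = 34.28 m.
Σ(b_i/K_i) = 2.65/1.16e-05 + 6.03/42.0 + 12.6/0.0832 + 13.0/4.00 = 2.286e+05 d.
K_eq = L / Σ(b_i/K_i) = 34.28 / 2.286e+05 = 0.0001500 m/day.
Q = K_eq · A · (Δh/L) = 0.0001500 × 862 × (21.3/34.28) = 0.08032 m³/day.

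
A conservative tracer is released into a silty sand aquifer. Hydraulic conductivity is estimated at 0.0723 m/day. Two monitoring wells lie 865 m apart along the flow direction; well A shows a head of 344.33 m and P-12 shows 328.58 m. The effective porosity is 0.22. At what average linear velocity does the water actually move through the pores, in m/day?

Hydraulic gradient i = (344.33 − 328.58) / 865 = 15.75 / 865 = 0.01821.
Darcy flux q = K · i = 0.07230 × 0.01821 = 0.001316 m/day.
Seepage velocity v = q / n_e = 0.001316 / 0.22 = 0.005984 m/day.

0.00598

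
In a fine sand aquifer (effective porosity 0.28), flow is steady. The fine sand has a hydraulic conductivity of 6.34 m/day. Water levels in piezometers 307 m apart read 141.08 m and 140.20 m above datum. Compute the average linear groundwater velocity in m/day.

Hydraulic gradient i = (141.08 − 140.20) / 307 = 0.88 / 307 = 0.002866.
Darcy flux q = K · i = 6.340 × 0.002866 = 0.01817 m/day.
Seepage velocity v = q / n_e = 0.01817 / 0.28 = 0.06490 m/day.

0.0649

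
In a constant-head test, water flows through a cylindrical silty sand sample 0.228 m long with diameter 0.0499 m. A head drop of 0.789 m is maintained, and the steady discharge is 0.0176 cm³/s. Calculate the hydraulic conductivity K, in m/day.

Cross-sectional area A = π·(d/2)² = π × (0.0499/2)² = 0.001956 m².
Convert discharge: 0.0176 cm³/s = 1.760e-08 m³/s.
Darcy's law rearranged: K = Q·L / (A·Δh) = 1.760e-08 × 0.228 / (0.001956 × 0.789) = 2.601e-06 m/s = 0.2247 m/day.

0.225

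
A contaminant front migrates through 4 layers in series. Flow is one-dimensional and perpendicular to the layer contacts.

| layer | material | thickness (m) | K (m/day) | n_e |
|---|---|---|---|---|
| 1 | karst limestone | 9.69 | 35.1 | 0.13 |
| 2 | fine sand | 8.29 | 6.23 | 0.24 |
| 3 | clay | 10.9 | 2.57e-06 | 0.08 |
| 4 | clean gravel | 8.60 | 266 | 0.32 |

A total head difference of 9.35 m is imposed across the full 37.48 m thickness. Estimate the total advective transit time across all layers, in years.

8540

With flow normal to the layers, continuity requires the same specific discharge q through every layer.
Σ(b_i/K_i) = 9.69/35.1 + 8.29/6.23 + 10.9/2.57e-06 + 8.60/266 = 4.241e+06 d.
q = Δh / Σ(b_i/K_i) = 9.35 / 4.241e+06 = 2.205e-06 m/day.
In each layer the seepage velocity is v_i = q/n_i, so the layer transit time is t_i = b_i·n_i / q:
  layer 1 (karst limestone): t_1 = 9.69 × 0.13 / 2.205e-06 = 5.714e+05 d
  layer 2 (fine sand): t_2 = 8.29 × 0.24 / 2.205e-06 = 9.025e+05 d
  layer 3 (clay): t_3 = 10.9 × 0.08 / 2.205e-06 = 3.955e+05 d
  layer 4 (clean gravel): t_4 = 8.60 × 0.32 / 2.205e-06 = 1.248e+06 d
Total t = Σ t_i = 3.118e+06 days = 8536 years.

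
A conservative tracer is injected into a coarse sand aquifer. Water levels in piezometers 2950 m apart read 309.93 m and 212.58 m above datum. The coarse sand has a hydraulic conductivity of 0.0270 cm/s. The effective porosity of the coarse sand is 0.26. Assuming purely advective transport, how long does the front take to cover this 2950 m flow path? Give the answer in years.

Convert K: 0.0270 cm/s × 864 = 23.33 m/day.
Hydraulic gradient i = (309.93 − 212.58) / 2950 = 97.35 / 2950 = 0.03300.
Darcy flux q = K · i = 23.33 × 0.03300 = 0.7698 m/day.
Seepage velocity v = q / n_e = 0.7698 / 0.26 = 2.961 m/day.
Travel time t = L / v = 2950 / 2.961 = 996.3 days = 2.728 years.

2.73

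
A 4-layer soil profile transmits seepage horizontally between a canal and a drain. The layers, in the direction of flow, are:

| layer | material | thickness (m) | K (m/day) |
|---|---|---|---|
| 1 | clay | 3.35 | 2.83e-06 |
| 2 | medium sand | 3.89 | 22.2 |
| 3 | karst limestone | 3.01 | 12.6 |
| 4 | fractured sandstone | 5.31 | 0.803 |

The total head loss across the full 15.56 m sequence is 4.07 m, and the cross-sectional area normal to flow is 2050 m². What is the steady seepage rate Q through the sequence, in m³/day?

0.00705

Flow is perpendicular to layering, so the layers act in series and the equivalent K is the thickness-weighted harmonic mean.
Total thickness L = 3.35 + 3.89 + 3.01 + 5.31 = 15.56 m.
Σ(b_i/K_i) = 3.35/2.83e-06 + 3.89/22.2 + 3.01/12.6 + 5.31/0.803 = 1.184e+06 d.
K_eq = L / Σ(b_i/K_i) = 15.56 / 1.184e+06 = 1.314e-05 m/day.
Q = K_eq · A · (Δh/L) = 1.314e-05 × 2050 × (4.07/15.56) = 0.007048 m³/day.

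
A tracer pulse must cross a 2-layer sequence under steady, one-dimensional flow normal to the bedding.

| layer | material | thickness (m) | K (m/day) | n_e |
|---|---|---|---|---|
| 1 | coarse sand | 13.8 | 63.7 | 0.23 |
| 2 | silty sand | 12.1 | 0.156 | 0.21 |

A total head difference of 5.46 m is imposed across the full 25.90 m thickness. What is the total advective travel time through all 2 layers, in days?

81.4

With flow normal to the layers, continuity requires the same specific discharge q through every layer.
Σ(b_i/K_i) = 13.8/63.7 + 12.1/0.156 = 77.78 d.
q = Δh / Σ(b_i/K_i) = 5.46 / 77.78 = 0.07020 m/day.
In each layer the seepage velocity is v_i = q/n_i, so the layer transit time is t_i = b_i·n_i / q:
  layer 1 (coarse sand): t_1 = 13.8 × 0.23 / 0.07020 = 45.22 d
  layer 2 (silty sand): t_2 = 12.1 × 0.21 / 0.07020 = 36.20 d
Total t = Σ t_i = 81.41 days.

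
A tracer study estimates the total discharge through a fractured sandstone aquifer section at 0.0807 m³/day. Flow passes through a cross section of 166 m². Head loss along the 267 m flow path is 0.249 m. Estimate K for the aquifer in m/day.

0.521

Hydraulic gradient i = Δh / L = 0.249 / 267 = 0.0009326.
From Q = K·A·i, K = Q / (A·i) = 0.0807 / (166.0 × 0.0009326) = 0.5213 m/day.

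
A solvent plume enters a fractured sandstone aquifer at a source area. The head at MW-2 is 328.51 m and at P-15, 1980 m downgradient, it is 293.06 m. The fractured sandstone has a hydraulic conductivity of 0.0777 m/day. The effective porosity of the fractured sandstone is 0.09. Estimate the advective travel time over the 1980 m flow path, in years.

Hydraulic gradient i = (328.51 − 293.06) / 1980 = 35.45 / 1980 = 0.01790.
Darcy flux q = K · i = 0.07770 × 0.01790 = 0.001391 m/day.
Seepage velocity v = q / n_e = 0.001391 / 0.09 = 0.01546 m/day.
Travel time t = L / v = 1980 / 0.01546 = 1.281e+05 days = 350.7 years.

351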